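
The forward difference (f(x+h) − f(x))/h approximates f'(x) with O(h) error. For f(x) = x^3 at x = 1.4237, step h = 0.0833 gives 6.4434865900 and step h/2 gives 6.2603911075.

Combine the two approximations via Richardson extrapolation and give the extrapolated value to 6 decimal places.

6.077296

Method order is 1; weight 2^1 = 2.
Numerator 2*A(h/2) − A(h) = 2*6.2603911075 − 6.4434865900 = 6.0772956250
Denominator 2 − 1 = 1.
Extrapolated: 6.0772956250 / 1 = 6.0772956250
Gap between inputs: 1.831e-01; correction applied: −0.1830954825.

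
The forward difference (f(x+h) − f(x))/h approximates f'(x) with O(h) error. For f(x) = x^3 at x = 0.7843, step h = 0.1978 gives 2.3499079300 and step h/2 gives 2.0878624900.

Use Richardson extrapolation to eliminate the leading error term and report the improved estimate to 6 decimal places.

1.825817

Method order is 1; weight 2^1 = 2.
Numerator 2*A(h/2) − A(h) = 2*2.0878624900 − 2.3499079300 = 1.8258170500
(2*2.0878624900 − 2.3499079300)/(2 − 1) = 1.8258170500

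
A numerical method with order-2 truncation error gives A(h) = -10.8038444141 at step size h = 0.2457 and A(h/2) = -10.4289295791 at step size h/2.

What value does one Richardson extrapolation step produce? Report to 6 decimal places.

Error is O(h^2); halving h shrinks it by 2^2 = 4.
2^2 × A(h/2) = -41.7157183164; minus A(h) gives -30.9118739023.
Denominator 4 − 1 = 3.
R = (-30.9118739023)/3 = -10.3039579674
Gap between inputs: 3.749e-01; correction applied: +0.1249716117.

-10.303958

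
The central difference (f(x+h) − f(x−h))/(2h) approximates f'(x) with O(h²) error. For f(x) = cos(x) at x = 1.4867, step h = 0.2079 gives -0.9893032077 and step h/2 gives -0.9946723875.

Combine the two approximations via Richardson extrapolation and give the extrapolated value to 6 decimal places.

-0.996462

Leading term ∝ h^2; use weight 4 = 2^2.
4·(-0.9946723875) − (-0.9893032077) = -2.9893863423
Extrapolated: (-2.9893863423) / 3 = -0.9964621141
Shift from A(h/2): −0.0017897266.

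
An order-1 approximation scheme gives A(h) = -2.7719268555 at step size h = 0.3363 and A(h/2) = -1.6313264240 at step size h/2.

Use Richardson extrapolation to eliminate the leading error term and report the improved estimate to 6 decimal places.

Method order is 1; weight 2^1 = 2.
2^1·A(h/2) = -3.2626528480; minus A(h) gives -0.4907259925.
(2·(-1.6313264240) − (-2.7719268555))/(2 − 1) = -0.4907259925

-0.490726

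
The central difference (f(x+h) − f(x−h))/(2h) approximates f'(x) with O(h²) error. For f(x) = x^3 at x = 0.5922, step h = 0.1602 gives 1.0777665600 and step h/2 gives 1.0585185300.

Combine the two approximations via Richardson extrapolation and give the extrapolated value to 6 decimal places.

1.052103

Leading term ∝ h^2; use weight 4 = 2^2.
2^2×A(h/2) = 4.2340741200; minus A(h) gives 3.1563075600.
Denominator 4 − 1 = 3.
(4×1.0585185300 − 1.0777665600)/(4 − 1) = 1.0521025200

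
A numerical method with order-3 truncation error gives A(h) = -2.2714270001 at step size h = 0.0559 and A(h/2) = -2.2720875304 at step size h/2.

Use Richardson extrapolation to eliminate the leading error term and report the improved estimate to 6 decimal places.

-2.272182

Order 3 gives 2^r = 8 and 2^r − 1 = 7.
8*(-2.2720875304) = -18.1767002432; subtract (-2.2714270001) → -15.9052732431
Denominator 8 − 1 = 7.
Extrapolated: (-15.9052732431) / 7 = -2.2721818919
Shift from A(h/2): −0.0000943615.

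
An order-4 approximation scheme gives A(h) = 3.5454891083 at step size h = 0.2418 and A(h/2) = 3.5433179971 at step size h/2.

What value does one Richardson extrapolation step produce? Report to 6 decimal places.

r = 4, so 2^r = 16.
Numerator 16*A(h/2) − A(h) = 16*3.5433179971 − 3.5454891083 = 53.1475988453
53.1475988453 ÷ 15 = 3.5431732564
Gap between inputs: 2.171e-03; correction applied: −0.0001447407.

3.543173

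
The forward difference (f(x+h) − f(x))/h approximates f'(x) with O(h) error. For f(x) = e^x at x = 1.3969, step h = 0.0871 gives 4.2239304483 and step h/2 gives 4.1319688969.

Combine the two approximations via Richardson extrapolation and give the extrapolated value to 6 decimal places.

4.040007

The method has order 1: 2^1 = 2.
Numerator 2*A(h/2) − A(h) = 2*4.1319688969 − 4.2239304483 = 4.0400073455
Divide by 2^1 − 1 = 1.
(2*4.1319688969 − 4.2239304483)/(2 − 1) = 4.0400073455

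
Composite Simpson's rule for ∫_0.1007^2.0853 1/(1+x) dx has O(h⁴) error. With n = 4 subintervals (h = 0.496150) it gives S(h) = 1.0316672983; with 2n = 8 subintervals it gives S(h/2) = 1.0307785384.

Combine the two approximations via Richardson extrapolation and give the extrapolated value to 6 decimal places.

With r = 4 the leading error scales as h^4, so the weight is 2^4 = 16.
16×1.0307785384 − 1.0316672983 = 15.4607893161
Denominator 16 − 1 = 15.
R = 15.4607893161/15 = 1.0307192877

1.030719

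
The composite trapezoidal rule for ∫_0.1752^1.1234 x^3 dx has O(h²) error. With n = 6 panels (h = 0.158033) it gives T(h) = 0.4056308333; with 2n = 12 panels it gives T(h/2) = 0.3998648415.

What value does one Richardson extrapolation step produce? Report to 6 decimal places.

Error is O(h^2); halving h shrinks it by 2^2 = 4.
2^2·A(h/2) = 1.5994593660; minus A(h) gives 1.1938285327.
Divide by 2^2 − 1 = 3.
So the Richardson estimate is 0.3979428442.

0.397943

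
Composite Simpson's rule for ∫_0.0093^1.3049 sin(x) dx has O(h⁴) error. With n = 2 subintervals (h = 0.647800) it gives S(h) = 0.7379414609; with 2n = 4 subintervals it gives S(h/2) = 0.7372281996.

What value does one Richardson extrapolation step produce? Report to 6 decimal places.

Order 4 gives 2^r = 16 and 2^r − 1 = 15.
16 × 0.7372281996 = 11.7956511936; subtract 0.7379414609 → 11.0577097327
11.0577097327 ÷ 15 = 0.7371806488

0.737181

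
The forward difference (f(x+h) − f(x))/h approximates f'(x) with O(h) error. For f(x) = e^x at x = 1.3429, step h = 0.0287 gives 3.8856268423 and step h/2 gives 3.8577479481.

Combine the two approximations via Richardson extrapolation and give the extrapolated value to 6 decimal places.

The method has order 1: 2^1 = 2.
A(h/2) − A(h) = 3.8577479481 − 3.8856268423 = -0.0278788942
Correction (A(h/2) − A(h))/(2 − 1) = (-0.0278788942)/1 = -0.0278788942
R = A(h/2) + (A(h/2) − A(h))/1 = 3.8577479481 − 0.0278788942 = 3.8298690539
Gap between inputs: 2.788e-02; correction applied: −0.0278788942.

3.829869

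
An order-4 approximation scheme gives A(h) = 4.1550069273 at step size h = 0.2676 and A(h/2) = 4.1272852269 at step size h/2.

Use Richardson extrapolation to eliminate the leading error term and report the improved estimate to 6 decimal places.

r = 4, so 2^r = 16.
Weighted: 66.0365636304 − 4.1550069273 = 61.8815567031
R = 61.8815567031/15 = 4.1254371135
Correction |R − A(h/2)| = 1.848e-03; gap |A(h/2) − A(h)| = 2.772e-02.

4.125437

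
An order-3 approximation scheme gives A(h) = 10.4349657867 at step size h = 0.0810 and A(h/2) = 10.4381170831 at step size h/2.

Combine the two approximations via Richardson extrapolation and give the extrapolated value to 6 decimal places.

Error is O(h^3); halving h shrinks it by 2^3 = 8.
8*10.4381170831 − 10.4349657867 = 73.0699708781
Denominator 8 − 1 = 7.
(8*10.4381170831 − 10.4349657867)/(8 − 1) = 10.4385672683

10.438567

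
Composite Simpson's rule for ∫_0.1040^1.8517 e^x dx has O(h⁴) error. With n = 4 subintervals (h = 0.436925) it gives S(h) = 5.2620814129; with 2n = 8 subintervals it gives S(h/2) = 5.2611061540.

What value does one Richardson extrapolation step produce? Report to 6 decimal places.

Error is O(h^4); halving h shrinks it by 2^4 = 16.
Weighted: 84.1776984640 − 5.2620814129 = 78.9156170511
Denominator 16 − 1 = 15.
Extrapolated: 78.9156170511 / 15 = 5.2610411367

5.261041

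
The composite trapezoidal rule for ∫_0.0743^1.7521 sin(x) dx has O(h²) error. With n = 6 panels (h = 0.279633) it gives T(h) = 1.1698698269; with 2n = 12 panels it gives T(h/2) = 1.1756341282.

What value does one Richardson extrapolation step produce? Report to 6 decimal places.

1.177556

Leading term ∝ h^2; use weight 4 = 2^2.
Weighted: 4.7025365128 − 1.1698698269 = 3.5326666859
Extrapolated: 3.5326666859 / 3 = 1.1775555620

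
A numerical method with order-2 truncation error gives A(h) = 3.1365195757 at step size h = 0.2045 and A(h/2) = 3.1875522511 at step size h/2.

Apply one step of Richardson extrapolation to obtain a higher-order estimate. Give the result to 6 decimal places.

3.204563

The method has order 2: 2^2 = 4.
4 × 3.1875522511 = 12.7502090044; subtract 3.1365195757 → 9.6136894287
Extrapolated: 9.6136894287 / 3 = 3.2045631429
Gap between inputs: 5.103e-02; correction applied: +0.0170108918.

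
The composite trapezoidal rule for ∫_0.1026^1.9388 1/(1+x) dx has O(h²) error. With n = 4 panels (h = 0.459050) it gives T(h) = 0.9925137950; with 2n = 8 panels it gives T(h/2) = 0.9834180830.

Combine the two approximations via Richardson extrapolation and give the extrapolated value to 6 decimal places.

0.980386

Order 2 gives 2^r = 4 and 2^r − 1 = 3.
Top: 4(0.9834180830) − (0.9925137950) = 2.9411585370
R = 2.9411585370/3 = 0.9803861790
Correction |R − A(h/2)| = 3.032e-03; gap |A(h/2) − A(h)| = 9.096e-03.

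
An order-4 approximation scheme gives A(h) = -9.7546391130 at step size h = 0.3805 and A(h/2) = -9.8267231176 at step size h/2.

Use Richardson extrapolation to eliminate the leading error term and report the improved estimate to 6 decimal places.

-9.831529

Error is O(h^4); halving h shrinks it by 2^4 = 16.
Difference of the inputs: -9.8267231176 − (-9.7546391130) = -0.0720840046
Correction (A(h/2) − A(h))/(16 − 1) = (-0.0720840046)/15 = -0.0048056003
R = A(h/2) + (A(h/2) − A(h))/15 = -9.8267231176 − 0.0048056003 = -9.8315287179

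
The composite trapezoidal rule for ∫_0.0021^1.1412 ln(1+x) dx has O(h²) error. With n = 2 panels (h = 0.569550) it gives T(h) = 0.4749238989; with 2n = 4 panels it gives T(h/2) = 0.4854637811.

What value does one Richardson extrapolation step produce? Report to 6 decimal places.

0.488977

The method has order 2: 2^2 = 4.
Weighted: 1.9418551244 − 0.4749238989 = 1.4669312255
1.4669312255 ÷ 3 = 0.4889770752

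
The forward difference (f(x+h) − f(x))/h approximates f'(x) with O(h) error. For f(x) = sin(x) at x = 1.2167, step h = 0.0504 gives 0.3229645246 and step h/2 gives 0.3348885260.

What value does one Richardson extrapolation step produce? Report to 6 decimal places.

r = 1, so 2^r = 2.
Weighted: 0.6697770520 − 0.3229645246 = 0.3468125274
0.3468125274 ÷ 1 = 0.3468125274

0.346813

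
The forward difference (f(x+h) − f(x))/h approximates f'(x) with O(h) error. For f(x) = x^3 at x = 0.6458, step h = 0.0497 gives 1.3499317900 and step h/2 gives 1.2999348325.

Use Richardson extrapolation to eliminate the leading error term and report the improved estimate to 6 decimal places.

1.249938

The method has order 1: 2^1 = 2.
2×1.2999348325 = 2.5998696650; 2.5998696650 − 1.3499317900 = 1.2499378750
Denominator 2 − 1 = 1.
Extrapolated: 1.2499378750 / 1 = 1.2499378750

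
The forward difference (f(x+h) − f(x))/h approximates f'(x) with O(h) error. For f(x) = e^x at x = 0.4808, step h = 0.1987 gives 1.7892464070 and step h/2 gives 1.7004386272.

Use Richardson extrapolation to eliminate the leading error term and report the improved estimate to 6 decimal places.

1.611631

Method order is 1; weight 2^1 = 2.
2^1*A(h/2) = 3.4008772544; minus A(h) gives 1.6116308474.
Extrapolated: 1.6116308474 / 1 = 1.6116308474
Shift from A(h/2): −0.0888077798.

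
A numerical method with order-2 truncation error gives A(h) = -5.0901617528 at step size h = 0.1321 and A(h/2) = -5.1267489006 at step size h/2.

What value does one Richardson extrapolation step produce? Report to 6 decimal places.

The method has order 2: 2^2 = 4.
A(h/2) − A(h) = -5.1267489006 − (-5.0901617528) = -0.0365871478
Divide by 2^2 − 1 = 3: (-0.0365871478)/3 = -0.0121957159
R = -5.1267489006 − 0.0121957159 = -5.1389446165

-5.138945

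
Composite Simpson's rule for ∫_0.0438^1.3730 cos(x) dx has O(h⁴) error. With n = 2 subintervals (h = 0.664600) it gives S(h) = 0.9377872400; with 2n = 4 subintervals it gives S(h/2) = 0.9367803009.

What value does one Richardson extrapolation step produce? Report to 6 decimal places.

0.936713

Method order is 4; weight 2^4 = 16.
16·0.9367803009 = 14.9884848144; 14.9884848144 − 0.9377872400 = 14.0506975744
Divide by 2^4 − 1 = 15.
Extrapolated: 14.0506975744 / 15 = 0.9367131716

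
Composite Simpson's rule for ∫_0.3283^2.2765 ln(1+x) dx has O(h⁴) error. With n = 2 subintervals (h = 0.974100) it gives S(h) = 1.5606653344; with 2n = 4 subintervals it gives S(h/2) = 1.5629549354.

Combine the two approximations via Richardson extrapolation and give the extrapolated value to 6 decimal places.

1.563108

The method has order 4: 2^4 = 16.
A(h/2) − A(h) = 1.5629549354 − 1.5606653344 = 0.0022896010
Correction (A(h/2) − A(h))/(16 − 1) = 0.0022896010/15 = 0.0001526401
R = A(h/2) + (A(h/2) − A(h))/15 = 1.5629549354 + 0.0001526401 = 1.5631075755
Shift from A(h/2): +0.0001526401.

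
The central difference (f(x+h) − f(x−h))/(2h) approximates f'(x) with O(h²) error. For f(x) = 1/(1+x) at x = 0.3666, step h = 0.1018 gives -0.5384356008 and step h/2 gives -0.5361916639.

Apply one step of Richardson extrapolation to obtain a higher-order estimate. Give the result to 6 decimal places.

With r = 2 the leading error scales as h^2, so the weight is 2^2 = 4.
Difference of the inputs: -0.5361916639 − (-0.5384356008) = 0.0022439369
Divide by 2^2 − 1 = 3: 0.0022439369/3 = 0.0007479790
R = -0.5361916639 + 0.0007479790 = -0.5354436849
Shift from A(h/2): +0.0007479790.

-0.535444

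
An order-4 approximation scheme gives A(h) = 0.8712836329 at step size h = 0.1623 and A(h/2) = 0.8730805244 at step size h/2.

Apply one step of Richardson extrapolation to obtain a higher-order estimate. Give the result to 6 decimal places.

Leading term ∝ h^4; use weight 16 = 2^4.
Top: 16(0.8730805244) − (0.8712836329) = 13.0980047575
R = 13.0980047575/15 = 0.8732003172

0.873200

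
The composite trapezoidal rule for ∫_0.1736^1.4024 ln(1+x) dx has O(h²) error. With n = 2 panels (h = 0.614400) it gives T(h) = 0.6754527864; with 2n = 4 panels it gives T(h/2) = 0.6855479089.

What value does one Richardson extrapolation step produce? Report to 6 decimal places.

0.688913

Error is O(h^2); halving h shrinks it by 2^2 = 4.
2^2 × A(h/2) = 2.7421916356; minus A(h) gives 2.0667388492.
Divide by 2^2 − 1 = 3.
R = 2.0667388492/3 = 0.6889129497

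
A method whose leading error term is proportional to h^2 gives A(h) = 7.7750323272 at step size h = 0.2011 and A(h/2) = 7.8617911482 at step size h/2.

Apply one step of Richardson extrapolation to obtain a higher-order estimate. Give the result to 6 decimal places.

Error is O(h^2); halving h shrinks it by 2^2 = 4.
4×7.8617911482 = 31.4471645928; 31.4471645928 − 7.7750323272 = 23.6721322656
23.6721322656 ÷ 3 = 7.8907107552

7.890711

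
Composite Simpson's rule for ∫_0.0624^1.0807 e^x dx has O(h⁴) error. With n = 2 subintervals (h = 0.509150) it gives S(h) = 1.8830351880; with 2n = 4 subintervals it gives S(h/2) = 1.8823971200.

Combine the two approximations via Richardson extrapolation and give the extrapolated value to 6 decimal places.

1.882355

Error is O(h^4); halving h shrinks it by 2^4 = 16.
16×1.8823971200 = 30.1183539200; subtract 1.8830351880 → 28.2353187320
Denominator 16 − 1 = 15.
So the Richardson estimate is 1.8823545821.
Shift from A(h/2): −0.0000425379.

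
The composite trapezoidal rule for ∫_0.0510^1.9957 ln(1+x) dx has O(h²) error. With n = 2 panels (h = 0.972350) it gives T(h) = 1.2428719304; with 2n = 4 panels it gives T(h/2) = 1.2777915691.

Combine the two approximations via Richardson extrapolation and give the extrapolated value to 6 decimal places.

Order 2 gives 2^r = 4 and 2^r − 1 = 3.
Numerator 4 × A(h/2) − A(h) = 4 × 1.2777915691 − 1.2428719304 = 3.8682943460
(4 × 1.2777915691 − 1.2428719304)/(4 − 1) = 1.2894314487
Gap between inputs: 3.492e-02; correction applied: +0.0116398796.

1.289431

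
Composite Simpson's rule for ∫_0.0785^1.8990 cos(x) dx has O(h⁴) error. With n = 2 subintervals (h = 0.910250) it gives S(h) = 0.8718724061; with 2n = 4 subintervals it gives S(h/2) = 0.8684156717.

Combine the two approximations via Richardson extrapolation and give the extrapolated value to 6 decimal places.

0.868185

r = 4, so 2^r = 16.
A(h/2) − A(h) = 0.8684156717 − 0.8718724061 = -0.0034567344
Correction (A(h/2) − A(h))/(16 − 1) = (-0.0034567344)/15 = -0.0002304490
R = 0.8684156717 − 0.0002304490 = 0.8681852227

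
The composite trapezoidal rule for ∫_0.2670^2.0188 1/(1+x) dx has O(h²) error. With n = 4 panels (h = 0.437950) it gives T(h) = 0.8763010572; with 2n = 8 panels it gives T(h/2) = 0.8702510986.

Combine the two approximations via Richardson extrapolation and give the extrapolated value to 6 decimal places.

0.868234

Method order is 2; weight 2^2 = 4.
4*0.8702510986 − 0.8763010572 = 2.6047033372
(4*0.8702510986 − 0.8763010572)/(4 − 1) = 0.8682344457
Shift from A(h/2): −0.0020166529.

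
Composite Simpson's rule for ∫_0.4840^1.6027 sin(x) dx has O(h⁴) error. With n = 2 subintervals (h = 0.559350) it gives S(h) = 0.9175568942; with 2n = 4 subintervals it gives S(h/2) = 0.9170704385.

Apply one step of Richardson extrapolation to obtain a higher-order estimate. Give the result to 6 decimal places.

Method order is 4; weight 2^4 = 16.
16 × 0.9170704385 − 0.9175568942 = 13.7555701218
Divide by 2^4 − 1 = 15.
Result: 0.9170380081

0.917038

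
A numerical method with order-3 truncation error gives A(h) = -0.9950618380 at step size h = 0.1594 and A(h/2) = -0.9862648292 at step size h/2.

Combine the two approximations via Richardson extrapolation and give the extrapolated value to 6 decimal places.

With r = 3 the leading error scales as h^3, so the weight is 2^3 = 8.
8×(-0.9862648292) = -7.8901186336; subtract (-0.9950618380) → -6.8950567956
(-6.8950567956) ÷ 7 = -0.9850081137
Correction |R − A(h/2)| = 1.257e-03; gap |A(h/2) − A(h)| = 8.797e-03.

-0.985008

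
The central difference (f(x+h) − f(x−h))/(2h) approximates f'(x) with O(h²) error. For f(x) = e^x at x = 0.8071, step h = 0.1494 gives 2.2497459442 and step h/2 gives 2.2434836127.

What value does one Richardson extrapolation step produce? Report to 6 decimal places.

2.241396

The method has order 2: 2^2 = 4.
Numerator 4·A(h/2) − A(h) = 4·2.2434836127 − 2.2497459442 = 6.7241885066
Denominator 4 − 1 = 3.
(4·2.2434836127 − 2.2497459442)/(4 − 1) = 2.2413961689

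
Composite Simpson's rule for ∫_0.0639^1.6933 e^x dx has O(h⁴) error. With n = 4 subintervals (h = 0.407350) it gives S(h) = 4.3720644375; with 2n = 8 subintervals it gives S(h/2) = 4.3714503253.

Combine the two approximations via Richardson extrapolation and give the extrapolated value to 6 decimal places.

4.371409

The method has order 4: 2^4 = 16.
16×4.3714503253 = 69.9432052048; 69.9432052048 − 4.3720644375 = 65.5711407673
(16×4.3714503253 − 4.3720644375)/(16 − 1) = 4.3714093845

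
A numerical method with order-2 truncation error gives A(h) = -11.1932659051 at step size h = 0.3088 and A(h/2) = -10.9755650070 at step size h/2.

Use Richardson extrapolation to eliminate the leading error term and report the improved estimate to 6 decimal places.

-10.902998

Order 2 gives 2^r = 4 and 2^r − 1 = 3.
4·(-10.9755650070) − (-11.1932659051) = -32.7089941229
(-32.7089941229) ÷ 3 = -10.9029980410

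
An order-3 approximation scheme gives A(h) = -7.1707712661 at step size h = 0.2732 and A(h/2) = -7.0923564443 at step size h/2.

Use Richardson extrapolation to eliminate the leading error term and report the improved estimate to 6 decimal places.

r = 3, so 2^r = 8.
Weighted: (-56.7388515544) − (-7.1707712661) = -49.5680802883
Divide by 2^3 − 1 = 7.
Extrapolated: (-49.5680802883) / 7 = -7.0811543269

-7.081154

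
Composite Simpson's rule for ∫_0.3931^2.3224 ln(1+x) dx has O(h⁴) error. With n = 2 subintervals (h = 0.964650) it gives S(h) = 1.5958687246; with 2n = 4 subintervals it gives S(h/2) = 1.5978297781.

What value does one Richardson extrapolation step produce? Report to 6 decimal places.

1.597961

Method order is 4; weight 2^4 = 16.
Weighted: 25.5652764496 − 1.5958687246 = 23.9694077250
(16 × 1.5978297781 − 1.5958687246)/(16 − 1) = 1.5979605150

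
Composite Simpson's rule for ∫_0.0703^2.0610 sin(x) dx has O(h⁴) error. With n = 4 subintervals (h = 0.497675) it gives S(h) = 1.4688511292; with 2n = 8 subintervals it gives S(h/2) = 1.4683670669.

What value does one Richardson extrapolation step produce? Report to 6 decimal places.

1.468335

With r = 4 the leading error scales as h^4, so the weight is 2^4 = 16.
Difference of the inputs: 1.4683670669 − 1.4688511292 = -0.0004840623
Correction (A(h/2) − A(h))/(16 − 1) = (-0.0004840623)/15 = -0.0000322708
R = A(h/2) + (A(h/2) − A(h))/15 = 1.4683670669 − 0.0000322708 = 1.4683347961
Gap between inputs: 4.841e-04; correction applied: −0.0000322708.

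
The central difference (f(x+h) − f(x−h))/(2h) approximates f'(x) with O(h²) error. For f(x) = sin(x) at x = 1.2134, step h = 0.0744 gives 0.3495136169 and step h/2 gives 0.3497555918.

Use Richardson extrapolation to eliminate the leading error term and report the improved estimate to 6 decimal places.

With r = 2 the leading error scales as h^2, so the weight is 2^2 = 4.
4·0.3497555918 = 1.3990223672; subtract 0.3495136169 → 1.0495087503
(4·0.3497555918 − 0.3495136169)/(4 − 1) = 0.3498362501
Shift from A(h/2): +0.0000806583.

0.349836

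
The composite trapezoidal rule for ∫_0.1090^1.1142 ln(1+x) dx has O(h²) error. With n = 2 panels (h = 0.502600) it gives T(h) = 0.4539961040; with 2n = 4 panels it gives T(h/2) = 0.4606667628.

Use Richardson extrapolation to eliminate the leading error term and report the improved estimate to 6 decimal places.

0.462890

Error is O(h^2); halving h shrinks it by 2^2 = 4.
Top: 4(0.4606667628) − (0.4539961040) = 1.3886709472
R = 1.3886709472/3 = 0.4628903157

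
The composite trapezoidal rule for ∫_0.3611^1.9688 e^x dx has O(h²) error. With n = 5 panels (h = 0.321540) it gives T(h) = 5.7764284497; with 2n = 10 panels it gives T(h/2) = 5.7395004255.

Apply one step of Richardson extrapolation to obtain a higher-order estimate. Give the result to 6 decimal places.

Method order is 2; weight 2^2 = 4.
4·5.7395004255 = 22.9580017020; 22.9580017020 − 5.7764284497 = 17.1815732523
Extrapolated: 17.1815732523 / 3 = 5.7271910841
Gap between inputs: 3.693e-02; correction applied: −0.0123093414.

5.727191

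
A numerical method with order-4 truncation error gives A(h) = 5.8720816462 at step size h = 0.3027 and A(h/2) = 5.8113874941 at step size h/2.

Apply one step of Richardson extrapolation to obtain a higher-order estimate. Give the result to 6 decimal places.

Order 4 gives 2^r = 16 and 2^r − 1 = 15.
16*5.8113874941 = 92.9821999056; 92.9821999056 − 5.8720816462 = 87.1101182594
87.1101182594 ÷ 15 = 5.8073412173

5.807341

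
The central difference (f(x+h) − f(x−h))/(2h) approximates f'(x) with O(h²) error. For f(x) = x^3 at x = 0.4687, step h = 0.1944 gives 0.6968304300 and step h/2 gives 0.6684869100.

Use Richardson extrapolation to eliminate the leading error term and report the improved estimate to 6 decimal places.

Order 2 gives 2^r = 4 and 2^r − 1 = 3.
4·0.6684869100 − 0.6968304300 = 1.9771172100
1.9771172100 ÷ 3 = 0.6590390700
Correction |R − A(h/2)| = 9.448e-03; gap |A(h/2) − A(h)| = 2.834e-02.

0.659039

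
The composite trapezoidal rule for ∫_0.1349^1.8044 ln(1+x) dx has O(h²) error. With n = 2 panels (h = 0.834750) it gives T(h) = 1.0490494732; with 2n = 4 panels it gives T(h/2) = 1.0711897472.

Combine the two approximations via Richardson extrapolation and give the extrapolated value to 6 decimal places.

1.078570

With r = 2 the leading error scales as h^2, so the weight is 2^2 = 4.
Numerator 4*A(h/2) − A(h) = 4*1.0711897472 − 1.0490494732 = 3.2357095156
Denominator 4 − 1 = 3.
(4*1.0711897472 − 1.0490494732)/(4 − 1) = 1.0785698385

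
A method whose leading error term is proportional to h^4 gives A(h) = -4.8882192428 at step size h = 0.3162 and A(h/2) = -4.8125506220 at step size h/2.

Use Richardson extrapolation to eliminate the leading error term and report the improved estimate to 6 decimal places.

-4.807506

r = 4: numerator weight 16, denominator 15.
Numerator 16 × A(h/2) − A(h) = 16 × (-4.8125506220) − (-4.8882192428) = -72.1125907092
Denominator 16 − 1 = 15.
Result: -4.8075060473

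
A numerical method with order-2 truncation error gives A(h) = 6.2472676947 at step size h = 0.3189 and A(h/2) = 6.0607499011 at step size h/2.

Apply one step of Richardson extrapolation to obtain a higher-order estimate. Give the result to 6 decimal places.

Error is O(h^2); halving h shrinks it by 2^2 = 4.
Weighted: 24.2429996044 − 6.2472676947 = 17.9957319097
Denominator 4 − 1 = 3.
Result: 5.9985773032

5.998577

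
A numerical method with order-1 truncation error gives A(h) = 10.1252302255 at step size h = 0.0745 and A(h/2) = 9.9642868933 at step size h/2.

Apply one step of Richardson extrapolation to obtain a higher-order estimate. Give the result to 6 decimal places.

9.803344

Error is O(h^1); halving h shrinks it by 2^1 = 2.
2 × 9.9642868933 − 10.1252302255 = 9.8033435611
Extrapolated: 9.8033435611 / 1 = 9.8033435611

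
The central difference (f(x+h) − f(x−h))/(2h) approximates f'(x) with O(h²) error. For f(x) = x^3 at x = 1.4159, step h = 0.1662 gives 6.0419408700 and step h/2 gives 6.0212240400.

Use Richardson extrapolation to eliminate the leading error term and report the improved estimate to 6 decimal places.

With r = 2 the leading error scales as h^2, so the weight is 2^2 = 4.
Numerator 4·A(h/2) − A(h) = 4·6.0212240400 − 6.0419408700 = 18.0429552900
(4·6.0212240400 − 6.0419408700)/(4 − 1) = 6.0143184300
Correction |R − A(h/2)| = 6.906e-03; gap |A(h/2) − A(h)| = 2.072e-02.

6.014318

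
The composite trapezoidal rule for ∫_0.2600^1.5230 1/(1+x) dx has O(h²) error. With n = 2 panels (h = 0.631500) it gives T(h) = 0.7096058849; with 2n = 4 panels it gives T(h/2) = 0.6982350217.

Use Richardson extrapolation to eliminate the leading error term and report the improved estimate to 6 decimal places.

r = 2, so 2^r = 4.
Top: 4(0.6982350217) − (0.7096058849) = 2.0833342019
Divide by 2^2 − 1 = 3.
(4 × 0.6982350217 − 0.7096058849)/(4 − 1) = 0.6944447340

0.694445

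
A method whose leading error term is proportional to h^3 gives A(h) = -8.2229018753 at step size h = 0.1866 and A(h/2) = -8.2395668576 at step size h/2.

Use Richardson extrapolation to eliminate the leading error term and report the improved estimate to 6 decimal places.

-8.241948

r = 3: numerator weight 8, denominator 7.
8×(-8.2395668576) − (-8.2229018753) = -57.6936329855
(-57.6936329855) ÷ 7 = -8.2419475694
Correction |R − A(h/2)| = 2.381e-03; gap |A(h/2) − A(h)| = 1.666e-02.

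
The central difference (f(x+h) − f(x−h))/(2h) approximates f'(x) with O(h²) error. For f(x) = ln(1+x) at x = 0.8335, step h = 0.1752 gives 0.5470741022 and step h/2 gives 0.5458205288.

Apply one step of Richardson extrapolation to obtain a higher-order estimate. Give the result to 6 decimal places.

0.545403

With r = 2 the leading error scales as h^2, so the weight is 2^2 = 4.
Difference of the inputs: 0.5458205288 − 0.5470741022 = -0.0012535734
Divide by 2^2 − 1 = 3: (-0.0012535734)/3 = -0.0004178578
R = 0.5458205288 − 0.0004178578 = 0.5454026710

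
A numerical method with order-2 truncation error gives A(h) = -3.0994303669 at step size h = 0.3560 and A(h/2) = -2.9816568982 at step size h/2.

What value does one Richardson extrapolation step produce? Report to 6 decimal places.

Leading term ∝ h^2; use weight 4 = 2^2.
Numerator 4×A(h/2) − A(h) = 4×(-2.9816568982) − (-3.0994303669) = -8.8271972259
Denominator 4 − 1 = 3.
(4×(-2.9816568982) − (-3.0994303669))/(4 − 1) = -2.9423990753
Gap between inputs: 1.178e-01; correction applied: +0.0392578229.

-2.942399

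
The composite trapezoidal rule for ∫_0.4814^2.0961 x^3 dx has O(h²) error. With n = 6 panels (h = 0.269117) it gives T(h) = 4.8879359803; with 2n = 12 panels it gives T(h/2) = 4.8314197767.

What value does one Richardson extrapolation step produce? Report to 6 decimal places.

4.812581

r = 2: numerator weight 4, denominator 3.
2^2×A(h/2) = 19.3256791068; minus A(h) gives 14.4377431265.
R = 14.4377431265/3 = 4.8125810422
Gap between inputs: 5.652e-02; correction applied: −0.0188387345.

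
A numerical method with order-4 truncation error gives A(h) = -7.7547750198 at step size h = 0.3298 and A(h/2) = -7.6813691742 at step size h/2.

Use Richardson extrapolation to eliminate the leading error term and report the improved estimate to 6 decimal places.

-7.676475

Order 4 gives 2^r = 16 and 2^r − 1 = 15.
16 × (-7.6813691742) − (-7.7547750198) = -115.1471317674
Denominator 16 − 1 = 15.
Extrapolated: (-115.1471317674) / 15 = -7.6764754512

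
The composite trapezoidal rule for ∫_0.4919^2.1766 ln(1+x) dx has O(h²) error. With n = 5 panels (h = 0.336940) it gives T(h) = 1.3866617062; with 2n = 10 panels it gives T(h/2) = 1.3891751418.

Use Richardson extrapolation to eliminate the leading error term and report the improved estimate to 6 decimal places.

r = 2: numerator weight 4, denominator 3.
Top: 4(1.3891751418) − (1.3866617062) = 4.1700388610
Denominator 4 − 1 = 3.
(4*1.3891751418 − 1.3866617062)/(4 − 1) = 1.3900129537

1.390013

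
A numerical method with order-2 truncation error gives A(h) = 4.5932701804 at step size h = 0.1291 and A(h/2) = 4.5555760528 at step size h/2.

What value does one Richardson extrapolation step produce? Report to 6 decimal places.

r = 2, so 2^r = 4.
4*4.5555760528 − 4.5932701804 = 13.6290340308
Denominator 4 − 1 = 3.
13.6290340308 ÷ 3 = 4.5430113436

4.543011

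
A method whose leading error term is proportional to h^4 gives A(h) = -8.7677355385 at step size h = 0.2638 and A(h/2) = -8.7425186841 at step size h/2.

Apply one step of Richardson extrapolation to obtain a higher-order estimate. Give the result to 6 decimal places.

Error is O(h^4); halving h shrinks it by 2^4 = 16.
2^4 × A(h/2) = -139.8802989456; minus A(h) gives -131.1125634071.
Divide by 2^4 − 1 = 15.
Extrapolated: (-131.1125634071) / 15 = -8.7408375605
Shift from A(h/2): +0.0016811236.

-8.740838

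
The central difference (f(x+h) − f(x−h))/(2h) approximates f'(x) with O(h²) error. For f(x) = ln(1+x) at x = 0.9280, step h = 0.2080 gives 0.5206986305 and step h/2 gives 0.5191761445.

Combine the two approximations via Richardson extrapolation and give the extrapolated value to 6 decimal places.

Method order is 2; weight 2^2 = 4.
2^2·A(h/2) = 2.0767045780; minus A(h) gives 1.5560059475.
1.5560059475 ÷ 3 = 0.5186686492
Correction |R − A(h/2)| = 5.075e-04; gap |A(h/2) − A(h)| = 1.522e-03.

0.518669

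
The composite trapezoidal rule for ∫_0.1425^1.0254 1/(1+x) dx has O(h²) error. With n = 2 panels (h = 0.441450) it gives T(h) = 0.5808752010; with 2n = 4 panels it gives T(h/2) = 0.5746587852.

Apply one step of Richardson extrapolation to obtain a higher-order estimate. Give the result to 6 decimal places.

0.572587

r = 2, so 2^r = 4.
Top: 4(0.5746587852) − (0.5808752010) = 1.7177599398
1.7177599398 ÷ 3 = 0.5725866466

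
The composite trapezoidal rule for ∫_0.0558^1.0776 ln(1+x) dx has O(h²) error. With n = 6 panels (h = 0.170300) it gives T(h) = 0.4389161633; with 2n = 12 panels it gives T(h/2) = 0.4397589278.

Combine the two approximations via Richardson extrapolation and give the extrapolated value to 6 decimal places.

Leading term ∝ h^2; use weight 4 = 2^2.
Weighted: 1.7590357112 − 0.4389161633 = 1.3201195479
Divide by 2^2 − 1 = 3.
Extrapolated: 1.3201195479 / 3 = 0.4400398493

0.440040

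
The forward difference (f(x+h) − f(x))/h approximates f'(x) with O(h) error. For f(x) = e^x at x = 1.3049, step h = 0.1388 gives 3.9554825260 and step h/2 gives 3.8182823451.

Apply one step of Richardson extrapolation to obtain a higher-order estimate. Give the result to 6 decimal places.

3.681082

r = 1, so 2^r = 2.
2*3.8182823451 = 7.6365646902; 7.6365646902 − 3.9554825260 = 3.6810821642
Denominator 2 − 1 = 1.
So the Richardson estimate is 3.6810821642.
Correction |R − A(h/2)| = 1.372e-01; gap |A(h/2) − A(h)| = 1.372e-01.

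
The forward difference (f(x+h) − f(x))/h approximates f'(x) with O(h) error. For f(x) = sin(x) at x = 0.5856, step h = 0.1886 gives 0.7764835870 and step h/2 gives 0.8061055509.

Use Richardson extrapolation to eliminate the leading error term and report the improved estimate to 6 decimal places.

Leading term ∝ h^1; use weight 2 = 2^1.
Numerator 2*A(h/2) − A(h) = 2*0.8061055509 − 0.7764835870 = 0.8357275148
Divide by 2^1 − 1 = 1.
0.8357275148 ÷ 1 = 0.8357275148

0.835728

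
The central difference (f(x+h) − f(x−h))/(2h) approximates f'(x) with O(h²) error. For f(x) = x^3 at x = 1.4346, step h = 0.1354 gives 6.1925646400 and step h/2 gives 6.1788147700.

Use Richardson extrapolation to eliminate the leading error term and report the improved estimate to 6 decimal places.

6.174231

Order 2 gives 2^r = 4 and 2^r − 1 = 3.
4*6.1788147700 = 24.7152590800; subtract 6.1925646400 → 18.5226944400
Denominator 4 − 1 = 3.
Extrapolated: 18.5226944400 / 3 = 6.1742314800
Gap between inputs: 1.375e-02; correction applied: −0.0045832900.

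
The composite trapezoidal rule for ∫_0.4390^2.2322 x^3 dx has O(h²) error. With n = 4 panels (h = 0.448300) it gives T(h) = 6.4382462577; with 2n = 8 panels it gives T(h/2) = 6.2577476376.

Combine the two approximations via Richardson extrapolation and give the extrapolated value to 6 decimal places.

The method has order 2: 2^2 = 4.
2^2×A(h/2) = 25.0309905504; minus A(h) gives 18.5927442927.
Extrapolated: 18.5927442927 / 3 = 6.1975814309
Gap between inputs: 1.805e-01; correction applied: −0.0601662067.

6.197581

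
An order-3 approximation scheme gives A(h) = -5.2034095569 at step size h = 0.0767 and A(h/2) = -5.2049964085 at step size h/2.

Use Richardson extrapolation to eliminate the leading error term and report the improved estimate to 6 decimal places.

r = 3, so 2^r = 8.
8·(-5.2049964085) = -41.6399712680; (-41.6399712680) − (-5.2034095569) = -36.4365617111
Divide by 2^3 − 1 = 7.
(8·(-5.2049964085) − (-5.2034095569))/(8 − 1) = -5.2052231016
Gap between inputs: 1.587e-03; correction applied: −0.0002266931.

-5.205223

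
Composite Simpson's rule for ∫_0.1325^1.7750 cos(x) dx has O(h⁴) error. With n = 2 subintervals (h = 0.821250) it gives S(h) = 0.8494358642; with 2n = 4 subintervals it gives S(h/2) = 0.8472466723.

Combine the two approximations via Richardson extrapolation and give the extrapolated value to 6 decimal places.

Error is O(h^4); halving h shrinks it by 2^4 = 16.
A(h/2) − A(h) = 0.8472466723 − 0.8494358642 = -0.0021891919
Correction (A(h/2) − A(h))/(16 − 1) = (-0.0021891919)/15 = -0.0001459461
R = A(h/2) + (A(h/2) − A(h))/15 = 0.8472466723 − 0.0001459461 = 0.8471007262
Correction |R − A(h/2)| = 1.459e-04; gap |A(h/2) − A(h)| = 2.189e-03.

0.847101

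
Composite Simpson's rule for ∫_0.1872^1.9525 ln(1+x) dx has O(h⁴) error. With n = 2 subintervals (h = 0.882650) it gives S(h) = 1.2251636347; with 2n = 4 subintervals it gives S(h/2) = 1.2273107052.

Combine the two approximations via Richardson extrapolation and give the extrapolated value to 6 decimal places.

1.227454

Order 4 gives 2^r = 16 and 2^r − 1 = 15.
16 × 1.2273107052 = 19.6369712832; subtract 1.2251636347 → 18.4118076485
R = 18.4118076485/15 = 1.2274538432
Correction |R − A(h/2)| = 1.431e-04; gap |A(h/2) − A(h)| = 2.147e-03.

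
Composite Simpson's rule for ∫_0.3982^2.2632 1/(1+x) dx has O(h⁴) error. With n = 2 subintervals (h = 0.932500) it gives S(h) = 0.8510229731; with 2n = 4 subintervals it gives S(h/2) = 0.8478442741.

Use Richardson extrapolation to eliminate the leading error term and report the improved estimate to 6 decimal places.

0.847632

Error is O(h^4); halving h shrinks it by 2^4 = 16.
16×0.8478442741 = 13.5655083856; 13.5655083856 − 0.8510229731 = 12.7144854125
Divide by 2^4 − 1 = 15.
(16×0.8478442741 − 0.8510229731)/(16 − 1) = 0.8476323608
Shift from A(h/2): −0.0002119133.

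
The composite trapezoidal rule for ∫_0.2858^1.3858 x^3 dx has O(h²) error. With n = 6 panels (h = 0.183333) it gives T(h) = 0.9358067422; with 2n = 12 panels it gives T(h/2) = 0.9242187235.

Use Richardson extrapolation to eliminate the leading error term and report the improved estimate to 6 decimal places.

0.920356

Error is O(h^2); halving h shrinks it by 2^2 = 4.
4·0.9242187235 = 3.6968748940; 3.6968748940 − 0.9358067422 = 2.7610681518
(4·0.9242187235 − 0.9358067422)/(4 − 1) = 0.9203560506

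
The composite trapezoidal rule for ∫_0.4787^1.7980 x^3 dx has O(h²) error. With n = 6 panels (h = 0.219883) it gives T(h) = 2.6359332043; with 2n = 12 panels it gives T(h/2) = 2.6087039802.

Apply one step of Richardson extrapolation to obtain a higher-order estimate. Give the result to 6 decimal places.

2.599628

r = 2, so 2^r = 4.
Top: 4(2.6087039802) − (2.6359332043) = 7.7988827165
Denominator 4 − 1 = 3.
Result: 2.5996275722
Shift from A(h/2): −0.0090764080.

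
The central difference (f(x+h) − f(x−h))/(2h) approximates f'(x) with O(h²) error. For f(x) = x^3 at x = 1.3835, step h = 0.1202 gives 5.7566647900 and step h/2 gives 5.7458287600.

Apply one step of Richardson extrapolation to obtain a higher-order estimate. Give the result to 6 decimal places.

5.742217

Method order is 2; weight 2^2 = 4.
4 × 5.7458287600 − 5.7566647900 = 17.2266502500
(4 × 5.7458287600 − 5.7566647900)/(4 − 1) = 5.7422167500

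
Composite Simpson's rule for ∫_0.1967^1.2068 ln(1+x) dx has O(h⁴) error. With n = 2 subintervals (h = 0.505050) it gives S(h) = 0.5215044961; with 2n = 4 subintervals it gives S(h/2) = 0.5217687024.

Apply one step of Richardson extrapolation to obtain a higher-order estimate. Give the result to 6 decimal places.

The method has order 4: 2^4 = 16.
Weighted: 8.3482992384 − 0.5215044961 = 7.8267947423
Denominator 16 − 1 = 15.
Extrapolated: 7.8267947423 / 15 = 0.5217863162

0.521786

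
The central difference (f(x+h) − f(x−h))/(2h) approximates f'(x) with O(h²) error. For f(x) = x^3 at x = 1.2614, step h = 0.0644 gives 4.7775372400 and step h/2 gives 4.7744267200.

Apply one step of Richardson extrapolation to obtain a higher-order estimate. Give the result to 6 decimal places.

With r = 2 the leading error scales as h^2, so the weight is 2^2 = 4.
Numerator 4 × A(h/2) − A(h) = 4 × 4.7744267200 − 4.7775372400 = 14.3201696400
14.3201696400 ÷ 3 = 4.7733898800
Shift from A(h/2): −0.0010368400.

4.773390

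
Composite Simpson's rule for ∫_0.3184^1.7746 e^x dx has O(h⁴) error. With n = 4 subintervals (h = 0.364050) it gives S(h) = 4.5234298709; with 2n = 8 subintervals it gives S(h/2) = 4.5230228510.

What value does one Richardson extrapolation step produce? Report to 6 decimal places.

4.522996

The method has order 4: 2^4 = 16.
Weighted: 72.3683656160 − 4.5234298709 = 67.8449357451
67.8449357451 ÷ 15 = 4.5229957163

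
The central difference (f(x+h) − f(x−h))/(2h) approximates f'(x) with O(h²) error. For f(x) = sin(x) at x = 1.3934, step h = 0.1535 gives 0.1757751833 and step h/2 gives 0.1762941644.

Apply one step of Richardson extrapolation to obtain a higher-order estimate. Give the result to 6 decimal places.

0.176467

r = 2: numerator weight 4, denominator 3.
Top: 4(0.1762941644) − (0.1757751833) = 0.5294014743
Divide by 2^2 − 1 = 3.
R = 0.5294014743/3 = 0.1764671581
Correction |R − A(h/2)| = 1.730e-04; gap |A(h/2) − A(h)| = 5.190e-04.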